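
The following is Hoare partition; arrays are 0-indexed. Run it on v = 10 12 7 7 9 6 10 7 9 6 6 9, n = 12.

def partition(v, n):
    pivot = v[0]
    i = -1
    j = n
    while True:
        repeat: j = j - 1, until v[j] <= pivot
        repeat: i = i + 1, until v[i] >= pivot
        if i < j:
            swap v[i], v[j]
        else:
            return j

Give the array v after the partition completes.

pivot=10
j stops at 11 (9), i stops at 0 (10); swap ⇒ 9 12 7 7 9 6 10 7 9 6 6 10
j stops at 10 (6), i stops at 1 (12); swap ⇒ 9 6 7 7 9 6 10 7 9 6 12 10
j stops at 9 (6), i stops at 6 (10); swap ⇒ 9 6 7 7 9 6 6 7 9 10 12 10
j stops at 8, i stops at 9; i≥j ⇒ return 8. v=9 6 7 7 9 6 6 7 9 10 12 10

9 6 7 7 9 6 6 7 9 10 12 10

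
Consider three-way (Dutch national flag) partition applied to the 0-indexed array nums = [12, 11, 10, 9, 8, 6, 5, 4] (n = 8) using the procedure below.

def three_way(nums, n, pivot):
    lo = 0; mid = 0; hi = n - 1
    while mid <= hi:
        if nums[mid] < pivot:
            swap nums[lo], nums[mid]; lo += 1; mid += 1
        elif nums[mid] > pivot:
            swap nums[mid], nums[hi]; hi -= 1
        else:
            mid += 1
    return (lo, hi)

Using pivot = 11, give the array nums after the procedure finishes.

lo=0 mid=0 hi=7
12>11: swap(0,7), hi=6 ⇒ [4, 11, 10, 9, 8, 6, 5, 12]
4<11: swap(0,0), lo=1 mid=1 ⇒ [4, 11, 10, 9, 8, 6, 5, 12]
11=11: mid=2
10<11: swap(1,2), lo=2 mid=3 ⇒ [4, 10, 11, 9, 8, 6, 5, 12]
9<11: swap(2,3), lo=3 mid=4 ⇒ [4, 10, 9, 11, 8, 6, 5, 12]
8<11: swap(3,4), lo=4 mid=5 ⇒ [4, 10, 9, 8, 11, 6, 5, 12]
6<11: swap(4,5), lo=5 mid=6 ⇒ [4, 10, 9, 8, 6, 11, 5, 12]
5<11: swap(5,6), lo=6 mid=7 ⇒ [4, 10, 9, 8, 6, 5, 11, 12]
done. lo=6 hi=6; nums=[4, 10, 9, 8, 6, 5, 11, 12]

[4, 10, 9, 8, 6, 5, 11, 12]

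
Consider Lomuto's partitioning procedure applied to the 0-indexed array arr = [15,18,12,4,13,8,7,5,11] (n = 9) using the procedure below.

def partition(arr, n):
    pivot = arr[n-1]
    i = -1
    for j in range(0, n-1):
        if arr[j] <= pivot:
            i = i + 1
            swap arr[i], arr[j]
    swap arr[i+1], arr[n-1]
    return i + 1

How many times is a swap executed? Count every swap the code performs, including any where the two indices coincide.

pivot = arr[8] = 11; i = -1
j=0: arr[0]=15 > 11 → no swap
j=1: arr[1]=18 > 11 → no swap
j=2: arr[2]=12 > 11 → no swap
j=3: arr[3]=4 ≤ 11 → i=0, swap arr[0],arr[3] → [4,18,12,15,13,8,7,5,11]
j=4: arr[4]=13 > 11 → no swap
j=5: arr[5]=8 ≤ 11 → i=1, swap arr[1],arr[5] → [4,8,12,15,13,18,7,5,11]
j=6: arr[6]=7 ≤ 11 → i=2, swap arr[2],arr[6] → [4,8,7,15,13,18,12,5,11]
j=7: arr[7]=5 ≤ 11 → i=3, swap arr[3],arr[7] → [4,8,7,5,13,18,12,15,11]
final swap arr[4],arr[8] → [4,8,7,5,11,18,12,15,13]; return 4

5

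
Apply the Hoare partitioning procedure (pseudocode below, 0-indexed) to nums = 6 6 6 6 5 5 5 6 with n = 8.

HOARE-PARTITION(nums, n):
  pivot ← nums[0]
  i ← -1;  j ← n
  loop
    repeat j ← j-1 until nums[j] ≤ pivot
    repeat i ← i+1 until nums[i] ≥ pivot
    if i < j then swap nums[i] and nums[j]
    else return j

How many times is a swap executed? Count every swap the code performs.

pivot = nums[0] = 6; i = -1, j = 8
j→7 (nums[7]=6≤6), i→0 (nums[0]=6≥6); i<j, swap → 6 6 6 6 5 5 5 6
j→6 (nums[6]=5≤6), i→1 (nums[1]=6≥6); i<j, swap → 6 5 6 6 5 5 6 6
j→5 (nums[5]=5≤6), i→2 (nums[2]=6≥6); i<j, swap → 6 5 5 6 5 6 6 6
j→4 (nums[4]=5≤6), i→3 (nums[3]=6≥6); i<j, swap → 6 5 5 5 6 6 6 6
j→3, i→4; i≥j, return j=3. nums = 6 5 5 5 6 6 6 6

4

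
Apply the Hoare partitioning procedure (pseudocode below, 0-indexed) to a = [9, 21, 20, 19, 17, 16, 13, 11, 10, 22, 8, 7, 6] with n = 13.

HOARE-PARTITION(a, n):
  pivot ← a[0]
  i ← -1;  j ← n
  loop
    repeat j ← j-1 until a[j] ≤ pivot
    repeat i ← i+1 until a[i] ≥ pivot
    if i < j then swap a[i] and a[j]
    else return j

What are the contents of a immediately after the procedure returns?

[6, 7, 8, 19, 17, 16, 13, 11, 10, 22, 20, 21, 9]

pivot=9
j stops at 12 (6), i stops at 0 (9); swap ⇒ [6, 21, 20, 19, 17, 16, 13, 11, 10, 22, 8, 7, 9]
j stops at 11 (7), i stops at 1 (21); swap ⇒ [6, 7, 20, 19, 17, 16, 13, 11, 10, 22, 8, 21, 9]
j stops at 10 (8), i stops at 2 (20); swap ⇒ [6, 7, 8, 19, 17, 16, 13, 11, 10, 22, 20, 21, 9]
j stops at 2, i stops at 3; i≥j ⇒ return 2. a=[6, 7, 8, 19, 17, 16, 13, 11, 10, 22, 20, 21, 9]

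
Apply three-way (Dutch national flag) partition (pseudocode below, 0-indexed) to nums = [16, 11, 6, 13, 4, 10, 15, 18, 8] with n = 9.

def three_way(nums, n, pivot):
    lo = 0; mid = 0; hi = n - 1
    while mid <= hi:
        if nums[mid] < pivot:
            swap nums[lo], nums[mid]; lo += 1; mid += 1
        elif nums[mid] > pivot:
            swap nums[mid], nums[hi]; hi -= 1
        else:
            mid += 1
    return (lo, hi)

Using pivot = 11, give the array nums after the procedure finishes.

[8, 6, 10, 4, 11, 15, 18, 13, 16]

lo=0 mid=0 hi=8
16>11: swap(0,8), hi=7 ⇒ [8, 11, 6, 13, 4, 10, 15, 18, 16]
8<11: swap(0,0), lo=1 mid=1 ⇒ [8, 11, 6, 13, 4, 10, 15, 18, 16]
11=11: mid=2
6<11: swap(1,2), lo=2 mid=3 ⇒ [8, 6, 11, 13, 4, 10, 15, 18, 16]
13>11: swap(3,7), hi=6 ⇒ [8, 6, 11, 18, 4, 10, 15, 13, 16]
18>11: swap(3,6), hi=5 ⇒ [8, 6, 11, 15, 4, 10, 18, 13, 16]
15>11: swap(3,5), hi=4 ⇒ [8, 6, 11, 10, 4, 15, 18, 13, 16]
10<11: swap(2,3), lo=3 mid=4 ⇒ [8, 6, 10, 11, 4, 15, 18, 13, 16]
4<11: swap(3,4), lo=4 mid=5 ⇒ [8, 6, 10, 4, 11, 15, 18, 13, 16]
done. lo=4 hi=4; nums=[8, 6, 10, 4, 11, 15, 18, 13, 16]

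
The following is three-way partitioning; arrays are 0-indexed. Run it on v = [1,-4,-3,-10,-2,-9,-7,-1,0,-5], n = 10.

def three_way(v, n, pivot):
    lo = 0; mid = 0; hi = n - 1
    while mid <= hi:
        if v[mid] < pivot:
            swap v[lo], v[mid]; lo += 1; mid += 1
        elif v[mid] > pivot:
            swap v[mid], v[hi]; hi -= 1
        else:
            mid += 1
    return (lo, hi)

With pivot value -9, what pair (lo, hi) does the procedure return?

(1, 1)

lo=0 mid=0 hi=9
1>-9: swap(0,9), hi=8 ⇒ [-5,-4,-3,-10,-2,-9,-7,-1,0,1]
-5>-9: swap(0,8), hi=7 ⇒ [0,-4,-3,-10,-2,-9,-7,-1,-5,1]
0>-9: swap(0,7), hi=6 ⇒ [-1,-4,-3,-10,-2,-9,-7,0,-5,1]
-1>-9: swap(0,6), hi=5 ⇒ [-7,-4,-3,-10,-2,-9,-1,0,-5,1]
-7>-9: swap(0,5), hi=4 ⇒ [-9,-4,-3,-10,-2,-7,-1,0,-5,1]
-9=-9: mid=1
-4>-9: swap(1,4), hi=3 ⇒ [-9,-2,-3,-10,-4,-7,-1,0,-5,1]
-2>-9: swap(1,3), hi=2 ⇒ [-9,-10,-3,-2,-4,-7,-1,0,-5,1]
-10<-9: swap(0,1), lo=1 mid=2 ⇒ [-10,-9,-3,-2,-4,-7,-1,0,-5,1]
-3>-9: swap(2,2), hi=1 ⇒ [-10,-9,-3,-2,-4,-7,-1,0,-5,1]
done. lo=1 hi=1; v=[-10,-9,-3,-2,-4,-7,-1,0,-5,1]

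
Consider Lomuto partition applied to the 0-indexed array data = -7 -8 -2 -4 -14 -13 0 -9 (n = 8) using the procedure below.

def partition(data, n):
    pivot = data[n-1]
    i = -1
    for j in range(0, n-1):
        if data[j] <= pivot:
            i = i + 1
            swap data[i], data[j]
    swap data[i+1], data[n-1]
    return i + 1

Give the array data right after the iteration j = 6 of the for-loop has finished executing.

-14 -13 -2 -4 -7 -8 0 -9

pivot=-9, i=-1
j=0: -7>-9, skip
j=1: -8>-9, skip
j=2: -2>-9, skip
j=3: -4>-9, skip
j=4: -14≤-9, i=0, swap(0,4) ⇒ -14 -8 -2 -4 -7 -13 0 -9
j=5: -13≤-9, i=1, swap(1,5) ⇒ -14 -13 -2 -4 -7 -8 0 -9
j=6: 0>-9, skip
(after j=6) data = -14 -13 -2 -4 -7 -8 0 -9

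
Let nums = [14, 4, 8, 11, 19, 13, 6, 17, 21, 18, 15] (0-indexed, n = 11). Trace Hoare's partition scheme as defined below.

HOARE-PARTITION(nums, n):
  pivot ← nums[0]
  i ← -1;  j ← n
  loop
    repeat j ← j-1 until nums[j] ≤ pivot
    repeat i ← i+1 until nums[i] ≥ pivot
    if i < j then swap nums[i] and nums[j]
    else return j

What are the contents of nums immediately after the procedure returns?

[6, 4, 8, 11, 13, 19, 14, 17, 21, 18, 15]

pivot=14
j stops at 6 (6), i stops at 0 (14); swap ⇒ [6, 4, 8, 11, 19, 13, 14, 17, 21, 18, 15]
j stops at 5 (13), i stops at 4 (19); swap ⇒ [6, 4, 8, 11, 13, 19, 14, 17, 21, 18, 15]
j stops at 4, i stops at 5; i≥j ⇒ return 4. nums=[6, 4, 8, 11, 13, 19, 14, 17, 21, 18, 15]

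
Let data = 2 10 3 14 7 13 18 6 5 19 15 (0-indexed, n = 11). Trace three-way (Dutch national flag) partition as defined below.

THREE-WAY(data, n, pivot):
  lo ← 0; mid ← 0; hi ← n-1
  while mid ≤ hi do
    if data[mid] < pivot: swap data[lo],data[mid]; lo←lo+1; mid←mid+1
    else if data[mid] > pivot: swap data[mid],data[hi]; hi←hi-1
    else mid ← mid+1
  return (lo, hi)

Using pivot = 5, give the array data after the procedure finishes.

2 3 5 7 13 18 6 14 19 15 10

pivot = 5; lo=0, mid=0, hi=10
data[mid]=2<5: swap data[0],data[0]; lo=1,mid=1 → 2 10 3 14 7 13 18 6 5 19 15
data[mid]=10>5: swap data[1],data[10]; hi=9 → 2 15 3 14 7 13 18 6 5 19 10
data[mid]=15>5: swap data[1],data[9]; hi=8 → 2 19 3 14 7 13 18 6 5 15 10
data[mid]=19>5: swap data[1],data[8]; hi=7 → 2 5 3 14 7 13 18 6 19 15 10
data[mid]=5=5: mid=2
data[mid]=3<5: swap data[1],data[2]; lo=2,mid=3 → 2 3 5 14 7 13 18 6 19 15 10
data[mid]=14>5: swap data[3],data[7]; hi=6 → 2 3 5 6 7 13 18 14 19 15 10
data[mid]=6>5: swap data[3],data[6]; hi=5 → 2 3 5 18 7 13 6 14 19 15 10
data[mid]=18>5: swap data[3],data[5]; hi=4 → 2 3 5 13 7 18 6 14 19 15 10
data[mid]=13>5: swap data[3],data[4]; hi=3 → 2 3 5 7 13 18 6 14 19 15 10
data[mid]=7>5: swap data[3],data[3]; hi=2 → 2 3 5 7 13 18 6 14 19 15 10
end: lo=2, hi=2; data = 2 3 5 7 13 18 6 14 19 15 10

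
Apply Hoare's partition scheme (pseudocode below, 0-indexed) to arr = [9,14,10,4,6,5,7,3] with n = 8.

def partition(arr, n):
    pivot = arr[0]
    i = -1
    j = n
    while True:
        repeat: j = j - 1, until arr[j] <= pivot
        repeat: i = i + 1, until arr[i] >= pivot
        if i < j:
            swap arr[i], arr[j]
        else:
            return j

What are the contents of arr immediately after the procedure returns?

pivot = arr[0] = 9; i = -1, j = 8
j→7 (arr[7]=3≤9), i→0 (arr[0]=9≥9); i<j, swap → [3,14,10,4,6,5,7,9]
j→6 (arr[6]=7≤9), i→1 (arr[1]=14≥9); i<j, swap → [3,7,10,4,6,5,14,9]
j→5 (arr[5]=5≤9), i→2 (arr[2]=10≥9); i<j, swap → [3,7,5,4,6,10,14,9]
j→4, i→5; i≥j, return j=4. arr = [3,7,5,4,6,10,14,9]

[3,7,5,4,6,10,14,9]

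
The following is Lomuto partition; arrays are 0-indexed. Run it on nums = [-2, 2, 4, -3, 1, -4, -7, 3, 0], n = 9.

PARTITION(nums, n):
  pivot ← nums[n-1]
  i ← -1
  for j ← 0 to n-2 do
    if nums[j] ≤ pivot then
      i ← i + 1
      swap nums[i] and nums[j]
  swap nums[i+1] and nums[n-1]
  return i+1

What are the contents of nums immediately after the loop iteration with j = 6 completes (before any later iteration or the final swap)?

pivot = nums[8] = 0; i = -1
j=0: nums[0]=-2 ≤ 0 → i=0, swap nums[0],nums[0] (no change) → [-2, 2, 4, -3, 1, -4, -7, 3, 0]
j=1: nums[1]=2 > 0 → no swap
j=2: nums[2]=4 > 0 → no swap
j=3: nums[3]=-3 ≤ 0 → i=1, swap nums[1],nums[3] → [-2, -3, 4, 2, 1, -4, -7, 3, 0]
j=4: nums[4]=1 > 0 → no swap
j=5: nums[5]=-4 ≤ 0 → i=2, swap nums[2],nums[5] → [-2, -3, -4, 2, 1, 4, -7, 3, 0]
j=6: nums[6]=-7 ≤ 0 → i=3, swap nums[3],nums[6] → [-2, -3, -4, -7, 1, 4, 2, 3, 0]
(after j=6) nums = [-2, -3, -4, -7, 1, 4, 2, 3, 0]

[-2, -3, -4, -7, 1, 4, 2, 3, 0]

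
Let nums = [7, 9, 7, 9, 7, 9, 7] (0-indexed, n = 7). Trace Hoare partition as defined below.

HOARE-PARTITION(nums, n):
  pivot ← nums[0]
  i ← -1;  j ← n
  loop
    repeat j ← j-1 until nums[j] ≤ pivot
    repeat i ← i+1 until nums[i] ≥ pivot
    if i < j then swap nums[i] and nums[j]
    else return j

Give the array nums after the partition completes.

[7, 7, 7, 9, 9, 9, 7]

pivot=7
j stops at 6 (7), i stops at 0 (7); swap ⇒ [7, 9, 7, 9, 7, 9, 7]
j stops at 4 (7), i stops at 1 (9); swap ⇒ [7, 7, 7, 9, 9, 9, 7]
j stops at 2, i stops at 2; i≥j ⇒ return 2. nums=[7, 7, 7, 9, 9, 9, 7]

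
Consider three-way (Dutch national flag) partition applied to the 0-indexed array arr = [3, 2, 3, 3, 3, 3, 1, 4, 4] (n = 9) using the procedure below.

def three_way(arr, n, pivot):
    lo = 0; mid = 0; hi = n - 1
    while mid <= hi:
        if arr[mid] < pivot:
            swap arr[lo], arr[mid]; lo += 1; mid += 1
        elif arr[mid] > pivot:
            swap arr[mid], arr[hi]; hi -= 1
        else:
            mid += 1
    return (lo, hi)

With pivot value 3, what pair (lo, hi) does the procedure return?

(2, 6)

lo=0 mid=0 hi=8
3=3: mid=1
2<3: swap(0,1), lo=1 mid=2 ⇒ [2, 3, 3, 3, 3, 3, 1, 4, 4]
3=3: mid=3
3=3: mid=4
3=3: mid=5
3=3: mid=6
1<3: swap(1,6), lo=2 mid=7 ⇒ [2, 1, 3, 3, 3, 3, 3, 4, 4]
4>3: swap(7,8), hi=7 ⇒ [2, 1, 3, 3, 3, 3, 3, 4, 4]
4>3: swap(7,7), hi=6 ⇒ [2, 1, 3, 3, 3, 3, 3, 4, 4]
done. lo=2 hi=6; arr=[2, 1, 3, 3, 3, 3, 3, 4, 4]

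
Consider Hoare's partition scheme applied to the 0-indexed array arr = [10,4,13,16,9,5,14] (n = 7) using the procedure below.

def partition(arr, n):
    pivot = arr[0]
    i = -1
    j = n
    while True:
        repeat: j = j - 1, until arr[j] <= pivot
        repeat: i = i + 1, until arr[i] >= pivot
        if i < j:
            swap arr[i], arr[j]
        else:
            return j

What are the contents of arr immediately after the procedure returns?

pivot=10
j stops at 5 (5), i stops at 0 (10); swap ⇒ [5,4,13,16,9,10,14]
j stops at 4 (9), i stops at 2 (13); swap ⇒ [5,4,9,16,13,10,14]
j stops at 2, i stops at 3; i≥j ⇒ return 2. arr=[5,4,9,16,13,10,14]

[5,4,9,16,13,10,14]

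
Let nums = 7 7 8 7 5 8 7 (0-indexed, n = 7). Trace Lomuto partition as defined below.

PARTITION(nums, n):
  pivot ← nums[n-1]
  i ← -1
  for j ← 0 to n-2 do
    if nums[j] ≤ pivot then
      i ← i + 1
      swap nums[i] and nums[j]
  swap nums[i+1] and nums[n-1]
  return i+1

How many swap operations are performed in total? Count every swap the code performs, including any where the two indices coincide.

5

pivot=7, i=-1
j=0: 7≤7, i=0, swap(0,0) ⇒ 7 7 8 7 5 8 7
j=1: 7≤7, i=1, swap(1,1) ⇒ 7 7 8 7 5 8 7
j=2: 8>7, skip
j=3: 7≤7, i=2, swap(2,3) ⇒ 7 7 7 8 5 8 7
j=4: 5≤7, i=3, swap(3,4) ⇒ 7 7 7 5 8 8 7
j=5: 8>7, skip
swap(4,6) ⇒ 7 7 7 5 7 8 8; return 4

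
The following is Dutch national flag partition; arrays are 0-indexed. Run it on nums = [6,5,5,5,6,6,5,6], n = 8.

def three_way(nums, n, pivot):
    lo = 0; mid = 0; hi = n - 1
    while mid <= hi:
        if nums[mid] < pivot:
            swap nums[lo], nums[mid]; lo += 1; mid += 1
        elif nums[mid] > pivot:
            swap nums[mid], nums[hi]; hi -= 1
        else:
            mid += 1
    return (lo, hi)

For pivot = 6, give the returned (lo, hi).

pivot = 6; lo=0, mid=0, hi=7
nums[mid]=6=6: mid=1
nums[mid]=5<6: swap nums[0],nums[1]; lo=1,mid=2 → [5,6,5,5,6,6,5,6]
nums[mid]=5<6: swap nums[1],nums[2]; lo=2,mid=3 → [5,5,6,5,6,6,5,6]
nums[mid]=5<6: swap nums[2],nums[3]; lo=3,mid=4 → [5,5,5,6,6,6,5,6]
nums[mid]=6=6: mid=5
nums[mid]=6=6: mid=6
nums[mid]=5<6: swap nums[3],nums[6]; lo=4,mid=7 → [5,5,5,5,6,6,6,6]
nums[mid]=6=6: mid=8
end: lo=4, hi=7; nums = [5,5,5,5,6,6,6,6]

(4, 7)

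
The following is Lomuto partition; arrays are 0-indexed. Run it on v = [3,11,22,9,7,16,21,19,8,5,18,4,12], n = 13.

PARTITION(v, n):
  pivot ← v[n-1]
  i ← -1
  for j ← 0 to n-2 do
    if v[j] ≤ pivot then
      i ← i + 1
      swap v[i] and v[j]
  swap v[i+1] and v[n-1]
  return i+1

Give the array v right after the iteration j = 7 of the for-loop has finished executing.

pivot = v[12] = 12; i = -1
j=0: v[0]=3 ≤ 12 → i=0, swap v[0],v[0] (no change) → [3,11,22,9,7,16,21,19,8,5,18,4,12]
j=1: v[1]=11 ≤ 12 → i=1, swap v[1],v[1] (no change) → [3,11,22,9,7,16,21,19,8,5,18,4,12]
j=2: v[2]=22 > 12 → no swap
j=3: v[3]=9 ≤ 12 → i=2, swap v[2],v[3] → [3,11,9,22,7,16,21,19,8,5,18,4,12]
j=4: v[4]=7 ≤ 12 → i=3, swap v[3],v[4] → [3,11,9,7,22,16,21,19,8,5,18,4,12]
j=5: v[5]=16 > 12 → no swap
j=6: v[6]=21 > 12 → no swap
j=7: v[7]=19 > 12 → no swap
(after j=7) v = [3,11,9,7,22,16,21,19,8,5,18,4,12]

[3,11,9,7,22,16,21,19,8,5,18,4,12]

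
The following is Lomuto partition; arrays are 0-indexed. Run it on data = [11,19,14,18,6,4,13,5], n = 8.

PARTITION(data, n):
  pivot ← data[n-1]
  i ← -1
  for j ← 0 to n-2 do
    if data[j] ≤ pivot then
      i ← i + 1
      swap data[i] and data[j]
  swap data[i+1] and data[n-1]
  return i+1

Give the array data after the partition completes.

pivot=5, i=-1
j=0: 11>5, skip
j=1: 19>5, skip
j=2: 14>5, skip
j=3: 18>5, skip
j=4: 6>5, skip
j=5: 4≤5, i=0, swap(0,5) ⇒ [4,19,14,18,6,11,13,5]
j=6: 13>5, skip
swap(1,7) ⇒ [4,5,14,18,6,11,13,19]; return 1

[4,5,14,18,6,11,13,19]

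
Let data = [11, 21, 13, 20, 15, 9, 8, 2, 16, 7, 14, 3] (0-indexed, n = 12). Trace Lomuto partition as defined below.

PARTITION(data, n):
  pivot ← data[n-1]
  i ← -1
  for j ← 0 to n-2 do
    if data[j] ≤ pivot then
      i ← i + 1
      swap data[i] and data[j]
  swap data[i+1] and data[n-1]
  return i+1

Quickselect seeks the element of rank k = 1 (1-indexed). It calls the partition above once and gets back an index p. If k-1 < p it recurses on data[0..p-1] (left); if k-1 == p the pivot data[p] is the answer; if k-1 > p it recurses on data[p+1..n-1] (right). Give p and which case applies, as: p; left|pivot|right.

pivot=3, i=-1
j=0: 11>3, skip
j=1: 21>3, skip
j=2: 13>3, skip
j=3: 20>3, skip
j=4: 15>3, skip
j=5: 9>3, skip
j=6: 8>3, skip
j=7: 2≤3, i=0, swap(0,7) ⇒ [2, 21, 13, 20, 15, 9, 8, 11, 16, 7, 14, 3]
j=8: 16>3, skip
j=9: 7>3, skip
j=10: 14>3, skip
swap(1,11) ⇒ [2, 3, 13, 20, 15, 9, 8, 11, 16, 7, 14, 21]; return 1
p = 1; k-1 = 0 < 1 ⇒ left

1; left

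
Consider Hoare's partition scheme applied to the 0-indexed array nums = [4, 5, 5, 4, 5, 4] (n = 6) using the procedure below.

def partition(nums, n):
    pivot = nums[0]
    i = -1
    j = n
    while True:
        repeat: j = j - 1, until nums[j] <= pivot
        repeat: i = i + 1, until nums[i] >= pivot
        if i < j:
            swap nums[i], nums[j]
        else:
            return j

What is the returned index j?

1

pivot = nums[0] = 4; i = -1, j = 6
j→5 (nums[5]=4≤4), i→0 (nums[0]=4≥4); i<j, swap → [4, 5, 5, 4, 5, 4]
j→3 (nums[3]=4≤4), i→1 (nums[1]=5≥4); i<j, swap → [4, 4, 5, 5, 5, 4]
j→1, i→2; i≥j, return j=1. nums = [4, 4, 5, 5, 5, 4]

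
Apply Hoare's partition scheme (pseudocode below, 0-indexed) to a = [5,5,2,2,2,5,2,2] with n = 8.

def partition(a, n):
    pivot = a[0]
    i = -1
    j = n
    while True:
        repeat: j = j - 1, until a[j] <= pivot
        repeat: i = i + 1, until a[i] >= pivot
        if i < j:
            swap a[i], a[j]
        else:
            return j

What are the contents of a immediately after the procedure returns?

[2,2,2,2,2,5,5,5]

pivot = a[0] = 5; i = -1, j = 8
j→7 (a[7]=2≤5), i→0 (a[0]=5≥5); i<j, swap → [2,5,2,2,2,5,2,5]
j→6 (a[6]=2≤5), i→1 (a[1]=5≥5); i<j, swap → [2,2,2,2,2,5,5,5]
j→5, i→5; i≥j, return j=5. a = [2,2,2,2,2,5,5,5]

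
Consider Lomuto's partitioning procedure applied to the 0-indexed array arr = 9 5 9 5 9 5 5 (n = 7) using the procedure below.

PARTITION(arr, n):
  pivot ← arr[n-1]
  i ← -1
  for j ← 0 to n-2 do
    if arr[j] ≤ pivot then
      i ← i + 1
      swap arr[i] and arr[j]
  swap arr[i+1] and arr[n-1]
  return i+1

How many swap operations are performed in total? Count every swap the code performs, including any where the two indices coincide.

pivot = arr[6] = 5; i = -1
j=0: arr[0]=9 > 5 → no swap
j=1: arr[1]=5 ≤ 5 → i=0, swap arr[0],arr[1] → 5 9 9 5 9 5 5
j=2: arr[2]=9 > 5 → no swap
j=3: arr[3]=5 ≤ 5 → i=1, swap arr[1],arr[3] → 5 5 9 9 9 5 5
j=4: arr[4]=9 > 5 → no swap
j=5: arr[5]=5 ≤ 5 → i=2, swap arr[2],arr[5] → 5 5 5 9 9 9 5
final swap arr[3],arr[6] → 5 5 5 5 9 9 9; return 3

4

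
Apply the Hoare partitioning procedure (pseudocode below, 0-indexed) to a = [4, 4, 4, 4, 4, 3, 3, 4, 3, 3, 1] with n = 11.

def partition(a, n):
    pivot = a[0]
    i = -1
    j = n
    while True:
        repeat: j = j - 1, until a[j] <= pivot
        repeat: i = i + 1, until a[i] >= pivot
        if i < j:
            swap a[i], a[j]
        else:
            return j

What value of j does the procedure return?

5

pivot=4
j stops at 10 (1), i stops at 0 (4); swap ⇒ [1, 4, 4, 4, 4, 3, 3, 4, 3, 3, 4]
j stops at 9 (3), i stops at 1 (4); swap ⇒ [1, 3, 4, 4, 4, 3, 3, 4, 3, 4, 4]
j stops at 8 (3), i stops at 2 (4); swap ⇒ [1, 3, 3, 4, 4, 3, 3, 4, 4, 4, 4]
j stops at 7 (4), i stops at 3 (4); swap ⇒ [1, 3, 3, 4, 4, 3, 3, 4, 4, 4, 4]
j stops at 6 (3), i stops at 4 (4); swap ⇒ [1, 3, 3, 4, 3, 3, 4, 4, 4, 4, 4]
j stops at 5, i stops at 6; i≥j ⇒ return 5. a=[1, 3, 3, 4, 3, 3, 4, 4, 4, 4, 4]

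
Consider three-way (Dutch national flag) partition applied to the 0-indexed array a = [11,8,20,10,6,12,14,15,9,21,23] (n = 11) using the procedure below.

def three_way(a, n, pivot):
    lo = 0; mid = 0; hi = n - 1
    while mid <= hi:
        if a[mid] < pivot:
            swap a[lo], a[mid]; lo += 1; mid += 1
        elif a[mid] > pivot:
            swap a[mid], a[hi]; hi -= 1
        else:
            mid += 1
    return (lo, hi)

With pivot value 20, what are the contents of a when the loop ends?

[11,8,10,6,12,14,15,9,20,23,21]

lo=0 mid=0 hi=10
11<20: swap(0,0), lo=1 mid=1 ⇒ [11,8,20,10,6,12,14,15,9,21,23]
8<20: swap(1,1), lo=2 mid=2 ⇒ [11,8,20,10,6,12,14,15,9,21,23]
20=20: mid=3
10<20: swap(2,3), lo=3 mid=4 ⇒ [11,8,10,20,6,12,14,15,9,21,23]
6<20: swap(3,4), lo=4 mid=5 ⇒ [11,8,10,6,20,12,14,15,9,21,23]
12<20: swap(4,5), lo=5 mid=6 ⇒ [11,8,10,6,12,20,14,15,9,21,23]
14<20: swap(5,6), lo=6 mid=7 ⇒ [11,8,10,6,12,14,20,15,9,21,23]
15<20: swap(6,7), lo=7 mid=8 ⇒ [11,8,10,6,12,14,15,20,9,21,23]
9<20: swap(7,8), lo=8 mid=9 ⇒ [11,8,10,6,12,14,15,9,20,21,23]
21>20: swap(9,10), hi=9 ⇒ [11,8,10,6,12,14,15,9,20,23,21]
23>20: swap(9,9), hi=8 ⇒ [11,8,10,6,12,14,15,9,20,23,21]
done. lo=8 hi=8; a=[11,8,10,6,12,14,15,9,20,23,21]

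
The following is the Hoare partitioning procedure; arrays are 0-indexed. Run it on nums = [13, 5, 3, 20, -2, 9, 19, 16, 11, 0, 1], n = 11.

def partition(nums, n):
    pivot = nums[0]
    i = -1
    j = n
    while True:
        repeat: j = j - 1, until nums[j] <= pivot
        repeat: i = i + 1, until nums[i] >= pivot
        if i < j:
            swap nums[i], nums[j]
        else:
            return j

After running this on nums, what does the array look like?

pivot=13
j stops at 10 (1), i stops at 0 (13); swap ⇒ [1, 5, 3, 20, -2, 9, 19, 16, 11, 0, 13]
j stops at 9 (0), i stops at 3 (20); swap ⇒ [1, 5, 3, 0, -2, 9, 19, 16, 11, 20, 13]
j stops at 8 (11), i stops at 6 (19); swap ⇒ [1, 5, 3, 0, -2, 9, 11, 16, 19, 20, 13]
j stops at 6, i stops at 7; i≥j ⇒ return 6. nums=[1, 5, 3, 0, -2, 9, 11, 16, 19, 20, 13]

[1, 5, 3, 0, -2, 9, 11, 16, 19, 20, 13]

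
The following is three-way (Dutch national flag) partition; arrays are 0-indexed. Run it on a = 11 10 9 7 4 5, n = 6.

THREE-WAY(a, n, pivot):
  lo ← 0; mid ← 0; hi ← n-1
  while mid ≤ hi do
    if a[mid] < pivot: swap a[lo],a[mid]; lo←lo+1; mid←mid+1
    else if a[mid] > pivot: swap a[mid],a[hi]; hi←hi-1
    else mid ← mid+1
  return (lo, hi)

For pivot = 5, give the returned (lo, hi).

lo=0 mid=0 hi=5
11>5: swap(0,5), hi=4 ⇒ 5 10 9 7 4 11
5=5: mid=1
10>5: swap(1,4), hi=3 ⇒ 5 4 9 7 10 11
4<5: swap(0,1), lo=1 mid=2 ⇒ 4 5 9 7 10 11
9>5: swap(2,3), hi=2 ⇒ 4 5 7 9 10 11
7>5: swap(2,2), hi=1 ⇒ 4 5 7 9 10 11
done. lo=1 hi=1; a=4 5 7 9 10 11

(1, 1)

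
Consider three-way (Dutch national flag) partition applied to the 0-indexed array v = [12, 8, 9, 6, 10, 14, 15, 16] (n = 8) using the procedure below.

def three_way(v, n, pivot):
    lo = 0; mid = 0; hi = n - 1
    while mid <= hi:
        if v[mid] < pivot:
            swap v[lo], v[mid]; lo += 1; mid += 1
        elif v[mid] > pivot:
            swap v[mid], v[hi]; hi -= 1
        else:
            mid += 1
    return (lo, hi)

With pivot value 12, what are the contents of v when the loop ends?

[8, 9, 6, 10, 12, 15, 16, 14]

lo=0 mid=0 hi=7
12=12: mid=1
8<12: swap(0,1), lo=1 mid=2 ⇒ [8, 12, 9, 6, 10, 14, 15, 16]
9<12: swap(1,2), lo=2 mid=3 ⇒ [8, 9, 12, 6, 10, 14, 15, 16]
6<12: swap(2,3), lo=3 mid=4 ⇒ [8, 9, 6, 12, 10, 14, 15, 16]
10<12: swap(3,4), lo=4 mid=5 ⇒ [8, 9, 6, 10, 12, 14, 15, 16]
14>12: swap(5,7), hi=6 ⇒ [8, 9, 6, 10, 12, 16, 15, 14]
16>12: swap(5,6), hi=5 ⇒ [8, 9, 6, 10, 12, 15, 16, 14]
15>12: swap(5,5), hi=4 ⇒ [8, 9, 6, 10, 12, 15, 16, 14]
done. lo=4 hi=4; v=[8, 9, 6, 10, 12, 15, 16, 14]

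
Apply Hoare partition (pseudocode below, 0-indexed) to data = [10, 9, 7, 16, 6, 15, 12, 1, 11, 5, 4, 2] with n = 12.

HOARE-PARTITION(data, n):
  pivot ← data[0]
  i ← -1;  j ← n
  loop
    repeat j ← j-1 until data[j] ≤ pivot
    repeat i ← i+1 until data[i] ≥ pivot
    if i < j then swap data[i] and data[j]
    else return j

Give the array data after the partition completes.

[2, 9, 7, 4, 6, 5, 1, 12, 11, 15, 16, 10]

pivot=10
j stops at 11 (2), i stops at 0 (10); swap ⇒ [2, 9, 7, 16, 6, 15, 12, 1, 11, 5, 4, 10]
j stops at 10 (4), i stops at 3 (16); swap ⇒ [2, 9, 7, 4, 6, 15, 12, 1, 11, 5, 16, 10]
j stops at 9 (5), i stops at 5 (15); swap ⇒ [2, 9, 7, 4, 6, 5, 12, 1, 11, 15, 16, 10]
j stops at 7 (1), i stops at 6 (12); swap ⇒ [2, 9, 7, 4, 6, 5, 1, 12, 11, 15, 16, 10]
j stops at 6, i stops at 7; i≥j ⇒ return 6. data=[2, 9, 7, 4, 6, 5, 1, 12, 11, 15, 16, 10]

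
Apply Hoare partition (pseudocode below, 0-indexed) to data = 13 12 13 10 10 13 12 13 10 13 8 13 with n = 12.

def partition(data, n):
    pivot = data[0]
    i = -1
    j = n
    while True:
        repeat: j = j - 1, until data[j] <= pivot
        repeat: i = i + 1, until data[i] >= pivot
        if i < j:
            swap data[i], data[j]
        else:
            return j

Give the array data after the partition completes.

13 12 8 10 10 13 12 10 13 13 13 13

pivot = data[0] = 13; i = -1, j = 12
j→11 (data[11]=13≤13), i→0 (data[0]=13≥13); i<j, swap → 13 12 13 10 10 13 12 13 10 13 8 13
j→10 (data[10]=8≤13), i→2 (data[2]=13≥13); i<j, swap → 13 12 8 10 10 13 12 13 10 13 13 13
j→9 (data[9]=13≤13), i→5 (data[5]=13≥13); i<j, swap → 13 12 8 10 10 13 12 13 10 13 13 13
j→8 (data[8]=10≤13), i→7 (data[7]=13≥13); i<j, swap → 13 12 8 10 10 13 12 10 13 13 13 13
j→7, i→8; i≥j, return j=7. data = 13 12 8 10 10 13 12 10 13 13 13 13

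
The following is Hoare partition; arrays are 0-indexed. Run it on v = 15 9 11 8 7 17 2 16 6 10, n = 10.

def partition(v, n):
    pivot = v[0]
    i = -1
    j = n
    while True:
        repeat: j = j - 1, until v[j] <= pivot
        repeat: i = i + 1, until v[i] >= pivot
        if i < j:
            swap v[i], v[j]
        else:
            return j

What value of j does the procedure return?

pivot=15
j stops at 9 (10), i stops at 0 (15); swap ⇒ 10 9 11 8 7 17 2 16 6 15
j stops at 8 (6), i stops at 5 (17); swap ⇒ 10 9 11 8 7 6 2 16 17 15
j stops at 6, i stops at 7; i≥j ⇒ return 6. v=10 9 11 8 7 6 2 16 17 15

6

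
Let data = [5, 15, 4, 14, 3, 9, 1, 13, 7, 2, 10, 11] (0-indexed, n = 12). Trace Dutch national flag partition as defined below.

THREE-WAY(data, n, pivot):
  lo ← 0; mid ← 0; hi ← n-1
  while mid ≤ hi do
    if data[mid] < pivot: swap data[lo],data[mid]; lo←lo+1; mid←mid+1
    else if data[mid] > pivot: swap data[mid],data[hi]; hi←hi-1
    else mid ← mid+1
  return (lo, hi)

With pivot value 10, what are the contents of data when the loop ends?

lo=0 mid=0 hi=11
5<10: swap(0,0), lo=1 mid=1 ⇒ [5, 15, 4, 14, 3, 9, 1, 13, 7, 2, 10, 11]
15>10: swap(1,11), hi=10 ⇒ [5, 11, 4, 14, 3, 9, 1, 13, 7, 2, 10, 15]
11>10: swap(1,10), hi=9 ⇒ [5, 10, 4, 14, 3, 9, 1, 13, 7, 2, 11, 15]
10=10: mid=2
4<10: swap(1,2), lo=2 mid=3 ⇒ [5, 4, 10, 14, 3, 9, 1, 13, 7, 2, 11, 15]
14>10: swap(3,9), hi=8 ⇒ [5, 4, 10, 2, 3, 9, 1, 13, 7, 14, 11, 15]
2<10: swap(2,3), lo=3 mid=4 ⇒ [5, 4, 2, 10, 3, 9, 1, 13, 7, 14, 11, 15]
3<10: swap(3,4), lo=4 mid=5 ⇒ [5, 4, 2, 3, 10, 9, 1, 13, 7, 14, 11, 15]
9<10: swap(4,5), lo=5 mid=6 ⇒ [5, 4, 2, 3, 9, 10, 1, 13, 7, 14, 11, 15]
1<10: swap(5,6), lo=6 mid=7 ⇒ [5, 4, 2, 3, 9, 1, 10, 13, 7, 14, 11, 15]
13>10: swap(7,8), hi=7 ⇒ [5, 4, 2, 3, 9, 1, 10, 7, 13, 14, 11, 15]
7<10: swap(6,7), lo=7 mid=8 ⇒ [5, 4, 2, 3, 9, 1, 7, 10, 13, 14, 11, 15]
done. lo=7 hi=7; data=[5, 4, 2, 3, 9, 1, 7, 10, 13, 14, 11, 15]

[5, 4, 2, 3, 9, 1, 7, 10, 13, 14, 11, 15]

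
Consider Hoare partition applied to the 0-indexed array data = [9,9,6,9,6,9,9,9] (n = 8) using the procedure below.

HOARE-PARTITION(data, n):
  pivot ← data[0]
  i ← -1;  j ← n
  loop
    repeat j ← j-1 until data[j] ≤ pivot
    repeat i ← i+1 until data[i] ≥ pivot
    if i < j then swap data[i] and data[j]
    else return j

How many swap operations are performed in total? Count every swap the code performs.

pivot=9
j stops at 7 (9), i stops at 0 (9); swap ⇒ [9,9,6,9,6,9,9,9]
j stops at 6 (9), i stops at 1 (9); swap ⇒ [9,9,6,9,6,9,9,9]
j stops at 5 (9), i stops at 3 (9); swap ⇒ [9,9,6,9,6,9,9,9]
j stops at 4, i stops at 5; i≥j ⇒ return 4. data=[9,9,6,9,6,9,9,9]

3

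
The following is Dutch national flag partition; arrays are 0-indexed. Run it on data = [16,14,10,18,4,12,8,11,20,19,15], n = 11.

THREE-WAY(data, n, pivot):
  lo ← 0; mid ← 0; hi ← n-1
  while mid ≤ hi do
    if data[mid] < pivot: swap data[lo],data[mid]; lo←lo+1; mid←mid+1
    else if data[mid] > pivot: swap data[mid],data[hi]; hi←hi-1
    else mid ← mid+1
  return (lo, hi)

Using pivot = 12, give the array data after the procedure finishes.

[11,8,10,4,12,18,14,20,19,15,16]

lo=0 mid=0 hi=10
16>12: swap(0,10), hi=9 ⇒ [15,14,10,18,4,12,8,11,20,19,16]
15>12: swap(0,9), hi=8 ⇒ [19,14,10,18,4,12,8,11,20,15,16]
19>12: swap(0,8), hi=7 ⇒ [20,14,10,18,4,12,8,11,19,15,16]
20>12: swap(0,7), hi=6 ⇒ [11,14,10,18,4,12,8,20,19,15,16]
11<12: swap(0,0), lo=1 mid=1 ⇒ [11,14,10,18,4,12,8,20,19,15,16]
14>12: swap(1,6), hi=5 ⇒ [11,8,10,18,4,12,14,20,19,15,16]
8<12: swap(1,1), lo=2 mid=2 ⇒ [11,8,10,18,4,12,14,20,19,15,16]
10<12: swap(2,2), lo=3 mid=3 ⇒ [11,8,10,18,4,12,14,20,19,15,16]
18>12: swap(3,5), hi=4 ⇒ [11,8,10,12,4,18,14,20,19,15,16]
12=12: mid=4
4<12: swap(3,4), lo=4 mid=5 ⇒ [11,8,10,4,12,18,14,20,19,15,16]
done. lo=4 hi=4; data=[11,8,10,4,12,18,14,20,19,15,16]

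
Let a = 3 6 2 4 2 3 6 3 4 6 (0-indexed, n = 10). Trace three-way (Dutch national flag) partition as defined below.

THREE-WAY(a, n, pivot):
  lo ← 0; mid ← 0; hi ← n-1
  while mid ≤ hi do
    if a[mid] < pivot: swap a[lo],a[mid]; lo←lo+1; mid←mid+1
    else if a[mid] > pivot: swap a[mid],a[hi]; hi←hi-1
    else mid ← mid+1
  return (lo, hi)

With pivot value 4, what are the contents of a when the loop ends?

lo=0 mid=0 hi=9
3<4: swap(0,0), lo=1 mid=1 ⇒ 3 6 2 4 2 3 6 3 4 6
6>4: swap(1,9), hi=8 ⇒ 3 6 2 4 2 3 6 3 4 6
6>4: swap(1,8), hi=7 ⇒ 3 4 2 4 2 3 6 3 6 6
4=4: mid=2
2<4: swap(1,2), lo=2 mid=3 ⇒ 3 2 4 4 2 3 6 3 6 6
4=4: mid=4
2<4: swap(2,4), lo=3 mid=5 ⇒ 3 2 2 4 4 3 6 3 6 6
3<4: swap(3,5), lo=4 mid=6 ⇒ 3 2 2 3 4 4 6 3 6 6
6>4: swap(6,7), hi=6 ⇒ 3 2 2 3 4 4 3 6 6 6
3<4: swap(4,6), lo=5 mid=7 ⇒ 3 2 2 3 3 4 4 6 6 6
done. lo=5 hi=6; a=3 2 2 3 3 4 4 6 6 6

3 2 2 3 3 4 4 6 6 6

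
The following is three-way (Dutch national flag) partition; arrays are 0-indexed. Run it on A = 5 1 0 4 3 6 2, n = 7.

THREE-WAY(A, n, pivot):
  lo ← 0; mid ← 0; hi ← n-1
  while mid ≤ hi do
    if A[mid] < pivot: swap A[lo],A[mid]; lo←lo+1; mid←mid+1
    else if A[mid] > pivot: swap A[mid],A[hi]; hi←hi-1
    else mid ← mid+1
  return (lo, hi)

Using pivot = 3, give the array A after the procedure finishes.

pivot = 3; lo=0, mid=0, hi=6
A[mid]=5>3: swap A[0],A[6]; hi=5 → 2 1 0 4 3 6 5
A[mid]=2<3: swap A[0],A[0]; lo=1,mid=1 → 2 1 0 4 3 6 5
A[mid]=1<3: swap A[1],A[1]; lo=2,mid=2 → 2 1 0 4 3 6 5
A[mid]=0<3: swap A[2],A[2]; lo=3,mid=3 → 2 1 0 4 3 6 5
A[mid]=4>3: swap A[3],A[5]; hi=4 → 2 1 0 6 3 4 5
A[mid]=6>3: swap A[3],A[4]; hi=3 → 2 1 0 3 6 4 5
A[mid]=3=3: mid=4
end: lo=3, hi=3; A = 2 1 0 3 6 4 5

2 1 0 3 6 4 5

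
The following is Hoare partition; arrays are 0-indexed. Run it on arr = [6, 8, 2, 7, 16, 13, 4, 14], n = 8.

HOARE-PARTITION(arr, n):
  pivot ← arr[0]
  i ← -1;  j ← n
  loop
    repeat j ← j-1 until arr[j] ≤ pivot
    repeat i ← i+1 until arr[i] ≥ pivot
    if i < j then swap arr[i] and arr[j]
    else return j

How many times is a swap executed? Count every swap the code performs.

2

pivot = arr[0] = 6; i = -1, j = 8
j→6 (arr[6]=4≤6), i→0 (arr[0]=6≥6); i<j, swap → [4, 8, 2, 7, 16, 13, 6, 14]
j→2 (arr[2]=2≤6), i→1 (arr[1]=8≥6); i<j, swap → [4, 2, 8, 7, 16, 13, 6, 14]
j→1, i→2; i≥j, return j=1. arr = [4, 2, 8, 7, 16, 13, 6, 14]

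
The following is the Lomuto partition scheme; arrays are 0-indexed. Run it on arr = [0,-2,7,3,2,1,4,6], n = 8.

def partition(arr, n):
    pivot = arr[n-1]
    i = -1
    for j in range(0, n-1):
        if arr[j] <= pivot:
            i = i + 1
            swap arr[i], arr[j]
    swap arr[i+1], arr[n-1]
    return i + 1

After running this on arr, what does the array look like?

[0,-2,3,2,1,4,6,7]

pivot = arr[7] = 6; i = -1
j=0: arr[0]=0 ≤ 6 → i=0, swap arr[0],arr[0] (no change) → [0,-2,7,3,2,1,4,6]
j=1: arr[1]=-2 ≤ 6 → i=1, swap arr[1],arr[1] (no change) → [0,-2,7,3,2,1,4,6]
j=2: arr[2]=7 > 6 → no swap
j=3: arr[3]=3 ≤ 6 → i=2, swap arr[2],arr[3] → [0,-2,3,7,2,1,4,6]
j=4: arr[4]=2 ≤ 6 → i=3, swap arr[3],arr[4] → [0,-2,3,2,7,1,4,6]
j=5: arr[5]=1 ≤ 6 → i=4, swap arr[4],arr[5] → [0,-2,3,2,1,7,4,6]
j=6: arr[6]=4 ≤ 6 → i=5, swap arr[5],arr[6] → [0,-2,3,2,1,4,7,6]
final swap arr[6],arr[7] → [0,-2,3,2,1,4,6,7]; return 6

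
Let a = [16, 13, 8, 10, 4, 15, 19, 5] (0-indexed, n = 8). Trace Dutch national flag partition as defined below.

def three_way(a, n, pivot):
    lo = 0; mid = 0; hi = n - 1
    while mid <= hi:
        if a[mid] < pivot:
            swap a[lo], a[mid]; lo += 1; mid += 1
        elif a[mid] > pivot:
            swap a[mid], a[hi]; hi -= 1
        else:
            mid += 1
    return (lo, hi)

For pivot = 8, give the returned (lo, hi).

lo=0 mid=0 hi=7
16>8: swap(0,7), hi=6 ⇒ [5, 13, 8, 10, 4, 15, 19, 16]
5<8: swap(0,0), lo=1 mid=1 ⇒ [5, 13, 8, 10, 4, 15, 19, 16]
13>8: swap(1,6), hi=5 ⇒ [5, 19, 8, 10, 4, 15, 13, 16]
19>8: swap(1,5), hi=4 ⇒ [5, 15, 8, 10, 4, 19, 13, 16]
15>8: swap(1,4), hi=3 ⇒ [5, 4, 8, 10, 15, 19, 13, 16]
4<8: swap(1,1), lo=2 mid=2 ⇒ [5, 4, 8, 10, 15, 19, 13, 16]
8=8: mid=3
10>8: swap(3,3), hi=2 ⇒ [5, 4, 8, 10, 15, 19, 13, 16]
done. lo=2 hi=2; a=[5, 4, 8, 10, 15, 19, 13, 16]

(2, 2)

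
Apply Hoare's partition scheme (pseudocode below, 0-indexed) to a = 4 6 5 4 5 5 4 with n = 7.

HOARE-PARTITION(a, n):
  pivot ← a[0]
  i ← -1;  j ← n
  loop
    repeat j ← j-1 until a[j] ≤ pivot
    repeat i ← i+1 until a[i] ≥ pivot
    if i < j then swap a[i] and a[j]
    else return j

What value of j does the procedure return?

1

pivot = a[0] = 4; i = -1, j = 7
j→6 (a[6]=4≤4), i→0 (a[0]=4≥4); i<j, swap → 4 6 5 4 5 5 4
j→3 (a[3]=4≤4), i→1 (a[1]=6≥4); i<j, swap → 4 4 5 6 5 5 4
j→1, i→2; i≥j, return j=1. a = 4 4 5 6 5 5 4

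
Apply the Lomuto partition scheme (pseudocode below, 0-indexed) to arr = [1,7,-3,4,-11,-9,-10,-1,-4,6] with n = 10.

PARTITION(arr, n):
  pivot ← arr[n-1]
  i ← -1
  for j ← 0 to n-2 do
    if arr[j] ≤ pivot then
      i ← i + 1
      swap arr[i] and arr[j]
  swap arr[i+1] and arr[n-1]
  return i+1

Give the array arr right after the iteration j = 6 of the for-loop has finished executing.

[1,-3,4,-11,-9,-10,7,-1,-4,6]

pivot=6, i=-1
j=0: 1≤6, i=0, swap(0,0) ⇒ [1,7,-3,4,-11,-9,-10,-1,-4,6]
j=1: 7>6, skip
j=2: -3≤6, i=1, swap(1,2) ⇒ [1,-3,7,4,-11,-9,-10,-1,-4,6]
j=3: 4≤6, i=2, swap(2,3) ⇒ [1,-3,4,7,-11,-9,-10,-1,-4,6]
j=4: -11≤6, i=3, swap(3,4) ⇒ [1,-3,4,-11,7,-9,-10,-1,-4,6]
j=5: -9≤6, i=4, swap(4,5) ⇒ [1,-3,4,-11,-9,7,-10,-1,-4,6]
j=6: -10≤6, i=5, swap(5,6) ⇒ [1,-3,4,-11,-9,-10,7,-1,-4,6]
(after j=6) arr = [1,-3,4,-11,-9,-10,7,-1,-4,6]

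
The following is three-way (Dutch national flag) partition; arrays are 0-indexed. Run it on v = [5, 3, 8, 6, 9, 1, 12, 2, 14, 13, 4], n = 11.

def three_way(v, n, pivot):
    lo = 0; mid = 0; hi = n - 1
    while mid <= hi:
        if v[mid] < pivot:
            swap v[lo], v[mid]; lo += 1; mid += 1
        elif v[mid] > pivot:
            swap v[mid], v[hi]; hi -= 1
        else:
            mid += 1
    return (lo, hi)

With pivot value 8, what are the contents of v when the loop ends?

[5, 3, 6, 4, 1, 2, 8, 14, 13, 12, 9]

lo=0 mid=0 hi=10
5<8: swap(0,0), lo=1 mid=1 ⇒ [5, 3, 8, 6, 9, 1, 12, 2, 14, 13, 4]
3<8: swap(1,1), lo=2 mid=2 ⇒ [5, 3, 8, 6, 9, 1, 12, 2, 14, 13, 4]
8=8: mid=3
6<8: swap(2,3), lo=3 mid=4 ⇒ [5, 3, 6, 8, 9, 1, 12, 2, 14, 13, 4]
9>8: swap(4,10), hi=9 ⇒ [5, 3, 6, 8, 4, 1, 12, 2, 14, 13, 9]
4<8: swap(3,4), lo=4 mid=5 ⇒ [5, 3, 6, 4, 8, 1, 12, 2, 14, 13, 9]
1<8: swap(4,5), lo=5 mid=6 ⇒ [5, 3, 6, 4, 1, 8, 12, 2, 14, 13, 9]
12>8: swap(6,9), hi=8 ⇒ [5, 3, 6, 4, 1, 8, 13, 2, 14, 12, 9]
13>8: swap(6,8), hi=7 ⇒ [5, 3, 6, 4, 1, 8, 14, 2, 13, 12, 9]
14>8: swap(6,7), hi=6 ⇒ [5, 3, 6, 4, 1, 8, 2, 14, 13, 12, 9]
2<8: swap(5,6), lo=6 mid=7 ⇒ [5, 3, 6, 4, 1, 2, 8, 14, 13, 12, 9]
done. lo=6 hi=6; v=[5, 3, 6, 4, 1, 2, 8, 14, 13, 12, 9]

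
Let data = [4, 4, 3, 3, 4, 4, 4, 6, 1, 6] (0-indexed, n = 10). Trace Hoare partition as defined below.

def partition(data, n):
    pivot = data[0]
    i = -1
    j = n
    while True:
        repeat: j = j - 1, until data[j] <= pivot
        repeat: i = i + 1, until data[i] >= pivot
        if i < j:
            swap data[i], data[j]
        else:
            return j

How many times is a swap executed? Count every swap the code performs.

3

pivot=4
j stops at 8 (1), i stops at 0 (4); swap ⇒ [1, 4, 3, 3, 4, 4, 4, 6, 4, 6]
j stops at 6 (4), i stops at 1 (4); swap ⇒ [1, 4, 3, 3, 4, 4, 4, 6, 4, 6]
j stops at 5 (4), i stops at 4 (4); swap ⇒ [1, 4, 3, 3, 4, 4, 4, 6, 4, 6]
j stops at 4, i stops at 5; i≥j ⇒ return 4. data=[1, 4, 3, 3, 4, 4, 4, 6, 4, 6]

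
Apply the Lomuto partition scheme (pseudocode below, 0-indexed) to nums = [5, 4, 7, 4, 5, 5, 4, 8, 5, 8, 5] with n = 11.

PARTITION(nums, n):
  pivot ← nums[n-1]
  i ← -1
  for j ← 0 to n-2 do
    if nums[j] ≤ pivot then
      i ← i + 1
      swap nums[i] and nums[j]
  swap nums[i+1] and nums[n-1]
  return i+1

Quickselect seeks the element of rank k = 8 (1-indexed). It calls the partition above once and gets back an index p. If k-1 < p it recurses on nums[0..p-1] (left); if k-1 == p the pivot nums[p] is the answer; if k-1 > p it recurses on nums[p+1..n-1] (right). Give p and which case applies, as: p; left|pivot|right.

pivot=5, i=-1
j=0: 5≤5, i=0, swap(0,0) ⇒ [5, 4, 7, 4, 5, 5, 4, 8, 5, 8, 5]
j=1: 4≤5, i=1, swap(1,1) ⇒ [5, 4, 7, 4, 5, 5, 4, 8, 5, 8, 5]
j=2: 7>5, skip
j=3: 4≤5, i=2, swap(2,3) ⇒ [5, 4, 4, 7, 5, 5, 4, 8, 5, 8, 5]
j=4: 5≤5, i=3, swap(3,4) ⇒ [5, 4, 4, 5, 7, 5, 4, 8, 5, 8, 5]
j=5: 5≤5, i=4, swap(4,5) ⇒ [5, 4, 4, 5, 5, 7, 4, 8, 5, 8, 5]
j=6: 4≤5, i=5, swap(5,6) ⇒ [5, 4, 4, 5, 5, 4, 7, 8, 5, 8, 5]
j=7: 8>5, skip
j=8: 5≤5, i=6, swap(6,8) ⇒ [5, 4, 4, 5, 5, 4, 5, 8, 7, 8, 5]
j=9: 8>5, skip
swap(7,10) ⇒ [5, 4, 4, 5, 5, 4, 5, 5, 7, 8, 8]; return 7
p = 7; k-1 = 7 == 7 ⇒ pivot

7; pivot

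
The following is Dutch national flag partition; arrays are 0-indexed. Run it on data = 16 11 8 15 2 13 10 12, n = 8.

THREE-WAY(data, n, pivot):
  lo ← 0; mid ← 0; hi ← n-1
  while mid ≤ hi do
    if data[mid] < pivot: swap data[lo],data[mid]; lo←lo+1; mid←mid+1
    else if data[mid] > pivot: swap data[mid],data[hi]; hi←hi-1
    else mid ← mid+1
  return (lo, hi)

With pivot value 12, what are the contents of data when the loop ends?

pivot = 12; lo=0, mid=0, hi=7
data[mid]=16>12: swap data[0],data[7]; hi=6 → 12 11 8 15 2 13 10 16
data[mid]=12=12: mid=1
data[mid]=11<12: swap data[0],data[1]; lo=1,mid=2 → 11 12 8 15 2 13 10 16
data[mid]=8<12: swap data[1],data[2]; lo=2,mid=3 → 11 8 12 15 2 13 10 16
data[mid]=15>12: swap data[3],data[6]; hi=5 → 11 8 12 10 2 13 15 16
data[mid]=10<12: swap data[2],data[3]; lo=3,mid=4 → 11 8 10 12 2 13 15 16
data[mid]=2<12: swap data[3],data[4]; lo=4,mid=5 → 11 8 10 2 12 13 15 16
data[mid]=13>12: swap data[5],data[5]; hi=4 → 11 8 10 2 12 13 15 16
end: lo=4, hi=4; data = 11 8 10 2 12 13 15 16

11 8 10 2 12 13 15 16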